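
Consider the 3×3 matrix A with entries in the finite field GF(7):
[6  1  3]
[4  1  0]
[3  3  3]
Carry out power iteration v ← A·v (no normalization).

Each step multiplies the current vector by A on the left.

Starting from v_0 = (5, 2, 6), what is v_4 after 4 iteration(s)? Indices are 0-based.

v_4 = (6, 3, 6)

v_0 = (5, 2, 6).
v_1 = A·v_0 = (1, 1, 4).
v_2 = A·v_1 = (5, 5, 4).
v_3 = A·v_2 = (5, 4, 0).
v_4 = A·v_3 = (6, 3, 6).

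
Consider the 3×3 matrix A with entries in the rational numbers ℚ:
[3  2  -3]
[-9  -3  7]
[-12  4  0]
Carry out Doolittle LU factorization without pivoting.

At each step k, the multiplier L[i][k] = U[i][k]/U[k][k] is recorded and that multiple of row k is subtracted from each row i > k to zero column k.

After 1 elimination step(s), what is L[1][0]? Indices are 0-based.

k=0: U[0][0]=3
  eliminate (1,0): mult=-3, new row 1: (0, 3, -2); set L[1][0]=-3
  eliminate (2,0): mult=-4, new row 2: (0, 12, -12); set L[2][0]=-4

L[1][0] = -3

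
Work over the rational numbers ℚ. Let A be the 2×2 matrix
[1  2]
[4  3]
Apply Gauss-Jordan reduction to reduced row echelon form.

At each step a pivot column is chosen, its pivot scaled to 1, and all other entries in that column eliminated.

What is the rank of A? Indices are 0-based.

rank = 2

pivot(0,0)=1: scale R0 → (1, 2)
  clear (1,0): R1 −= (4)R0 → (0, -5)
pivot(1,1)=-5: scale R1 → (0, 1)
  clear (0,1): R0 −= (2)R1 → (1, 0)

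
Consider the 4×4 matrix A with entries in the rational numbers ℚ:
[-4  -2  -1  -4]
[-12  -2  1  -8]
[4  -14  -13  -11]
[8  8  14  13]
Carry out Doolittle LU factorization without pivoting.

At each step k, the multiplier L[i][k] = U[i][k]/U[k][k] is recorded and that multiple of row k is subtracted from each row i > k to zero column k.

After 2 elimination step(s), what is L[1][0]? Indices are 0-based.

Step 1: pivot at (0,0) is -4.
  row1 ← row1 − (3)·row0  ⇒  L[1][0]=3, U row1=(0, 4, 4, 4)
  row2 ← row2 − (-1)·row0  ⇒  L[2][0]=-1, U row2=(0, -16, -14, -15)
  row3 ← row3 − (-2)·row0  ⇒  L[3][0]=-2, U row3=(0, 4, 12, 5)
Step 2: pivot at (1,1) is 4.
  row2 ← row2 − (-4)·row1  ⇒  L[2][1]=-4, U row2=(0, 0, 2, 1)
  row3 ← row3 − (1)·row1  ⇒  L[3][1]=1, U row3=(0, 0, 8, 1)

L[1][0] = 3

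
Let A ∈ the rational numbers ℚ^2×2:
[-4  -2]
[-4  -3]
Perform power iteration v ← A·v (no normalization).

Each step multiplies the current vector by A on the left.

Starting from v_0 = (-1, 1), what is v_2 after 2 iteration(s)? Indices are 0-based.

v_2 = (-10, -11)

v_0 = (-1, 1).
v_1 = A·v_0 = (2, 1).
v_2 = A·v_1 = (-10, -11).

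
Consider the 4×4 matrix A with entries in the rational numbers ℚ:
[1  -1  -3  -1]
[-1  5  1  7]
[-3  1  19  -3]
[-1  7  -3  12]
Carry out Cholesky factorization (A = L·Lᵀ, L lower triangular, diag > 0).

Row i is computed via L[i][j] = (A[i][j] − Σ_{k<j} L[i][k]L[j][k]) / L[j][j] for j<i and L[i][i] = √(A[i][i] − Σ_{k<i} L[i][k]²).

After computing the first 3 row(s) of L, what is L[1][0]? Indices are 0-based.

Step 1: L[0][0] = √(1) = 1.
  L[1][0] = (-1) / L[0][0] = -1.
Step 2: L[1][1] = √(4) = 2.
  L[2][0] = (-3) / L[0][0] = -3.
  L[2][1] = (-2) / L[1][1] = -1.
Step 3: L[2][2] = √(9) = 3.

L[1][0] = -1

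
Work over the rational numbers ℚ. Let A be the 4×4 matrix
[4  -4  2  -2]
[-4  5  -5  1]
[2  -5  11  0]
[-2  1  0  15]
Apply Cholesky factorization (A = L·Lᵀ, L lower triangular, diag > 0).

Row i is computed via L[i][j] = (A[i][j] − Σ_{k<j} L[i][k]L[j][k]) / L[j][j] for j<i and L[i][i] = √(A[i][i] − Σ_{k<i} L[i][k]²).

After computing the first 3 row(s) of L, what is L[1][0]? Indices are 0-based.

L[1][0] = -2

Step 1: L[0][0] = √(4) = 2.
  L[1][0] = (-4) / L[0][0] = -2.
Step 2: L[1][1] = √(1) = 1.
  L[2][0] = (2) / L[0][0] = 1.
  L[2][1] = (-3) / L[1][1] = -3.
Step 3: L[2][2] = √(1) = 1.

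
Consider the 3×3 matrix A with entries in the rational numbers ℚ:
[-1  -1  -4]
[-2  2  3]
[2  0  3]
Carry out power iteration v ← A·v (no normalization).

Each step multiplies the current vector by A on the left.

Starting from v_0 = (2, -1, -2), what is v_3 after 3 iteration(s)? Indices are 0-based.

v_3 = (-1, -90, 50)

v_0 = (2, -1, -2).
v_1 = A·v_0 = (7, -12, -2).
v_2 = A·v_1 = (13, -44, 8).
v_3 = A·v_2 = (-1, -90, 50).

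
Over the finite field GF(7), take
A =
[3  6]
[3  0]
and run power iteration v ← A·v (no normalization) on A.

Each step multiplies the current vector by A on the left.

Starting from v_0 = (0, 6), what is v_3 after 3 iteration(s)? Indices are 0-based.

v_0 = (0, 6).
v_1 = A·v_0 = (1, 0).
v_2 = A·v_1 = (3, 3).
v_3 = A·v_2 = (6, 2).

v_3 = (6, 2)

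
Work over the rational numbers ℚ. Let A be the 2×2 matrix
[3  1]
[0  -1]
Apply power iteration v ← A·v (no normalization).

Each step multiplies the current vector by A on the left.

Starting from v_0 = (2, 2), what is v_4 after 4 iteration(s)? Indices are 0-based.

v_0 = (2, 2).
v_1 = A·v_0 = (8, -2).
v_2 = A·v_1 = (22, 2).
v_3 = A·v_2 = (68, -2).
v_4 = A·v_3 = (202, 2).

v_4 = (202, 2)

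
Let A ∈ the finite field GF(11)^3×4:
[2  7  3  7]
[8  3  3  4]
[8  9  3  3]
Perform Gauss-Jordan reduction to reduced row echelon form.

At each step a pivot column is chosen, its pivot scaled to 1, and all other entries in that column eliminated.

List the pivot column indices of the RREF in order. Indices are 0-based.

step 1: normalize row 0 (÷2) = (1, 9, 7, 9)
  row 1: subtract 8×row0 = (0, 8, 2, 9)
  row 2: subtract 8×row0 = (0, 3, 2, 8)
step 2: normalize row 1 (÷8) = (0, 1, 3, 8)
  row 0: subtract 9×row1 = (1, 0, 2, 3)
  row 2: subtract 3×row1 = (0, 0, 4, 6)
step 3: normalize row 2 (÷4) = (0, 0, 1, 7)
  row 0: subtract 2×row2 = (1, 0, 0, 0)
  row 1: subtract 3×row2 = (0, 1, 0, 9)

pivot columns: 0, 1, 2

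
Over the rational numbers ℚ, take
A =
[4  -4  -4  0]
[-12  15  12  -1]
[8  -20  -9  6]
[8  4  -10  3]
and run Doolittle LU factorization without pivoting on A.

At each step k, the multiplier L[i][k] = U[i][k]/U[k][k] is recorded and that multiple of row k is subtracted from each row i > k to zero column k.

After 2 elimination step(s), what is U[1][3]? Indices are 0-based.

U[1][3] = -1

Step 1: pivot at (0,0) is 4.
  row1 ← row1 − (-3)·row0  ⇒  L[1][0]=-3, U row1=(0, 3, 0, -1)
  row2 ← row2 − (2)·row0  ⇒  L[2][0]=2, U row2=(0, -12, -1, 6)
  row3 ← row3 − (2)·row0  ⇒  L[3][0]=2, U row3=(0, 12, -2, 3)
Step 2: pivot at (1,1) is 3.
  row2 ← row2 − (-4)·row1  ⇒  L[2][1]=-4, U row2=(0, 0, -1, 2)
  row3 ← row3 − (4)·row1  ⇒  L[3][1]=4, U row3=(0, 0, -2, 7)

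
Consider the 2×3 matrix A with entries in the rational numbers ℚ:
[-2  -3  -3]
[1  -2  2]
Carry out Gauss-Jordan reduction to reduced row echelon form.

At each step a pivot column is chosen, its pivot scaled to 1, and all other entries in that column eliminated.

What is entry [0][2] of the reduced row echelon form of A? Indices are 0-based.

step 1: normalize row 0 (÷-2) = (1, 3/2, 3/2)
  row 1: subtract 1×row0 = (0, -7/2, 1/2)
step 2: normalize row 1 (÷-7/2) = (0, 1, -1/7)
  row 0: subtract 3/2×row1 = (1, 0, 12/7)

M[0][2] = 12/7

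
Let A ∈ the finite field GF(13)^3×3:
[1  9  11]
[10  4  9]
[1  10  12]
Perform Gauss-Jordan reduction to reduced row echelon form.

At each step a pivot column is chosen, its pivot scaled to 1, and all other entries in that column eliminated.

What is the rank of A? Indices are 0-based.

rank = 3

[1] R0 /= 1  ⇒  (1, 9, 11)
     R1 -= 10·R0  ⇒  (0, 5, 3)
     R2 -= 1·R0  ⇒  (0, 1, 1)
[2] R1 /= 5  ⇒  (0, 1, 11)
     R0 -= 9·R1  ⇒  (1, 0, 3)
     R2 -= 1·R1  ⇒  (0, 0, 3)
[3] R2 /= 3  ⇒  (0, 0, 1)
     R0 -= 3·R2  ⇒  (1, 0, 0)
     R1 -= 11·R2  ⇒  (0, 1, 0)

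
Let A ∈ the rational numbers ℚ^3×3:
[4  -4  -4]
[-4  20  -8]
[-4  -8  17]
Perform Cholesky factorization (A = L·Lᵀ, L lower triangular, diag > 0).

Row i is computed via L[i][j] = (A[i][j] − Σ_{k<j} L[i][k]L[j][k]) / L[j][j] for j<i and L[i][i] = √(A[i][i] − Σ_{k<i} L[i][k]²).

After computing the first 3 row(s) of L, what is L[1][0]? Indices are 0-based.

Step 1: L[0][0] = √(4) = 2.
  L[1][0] = (-4) / L[0][0] = -2.
Step 2: L[1][1] = √(16) = 4.
  L[2][0] = (-4) / L[0][0] = -2.
  L[2][1] = (-12) / L[1][1] = -3.
Step 3: L[2][2] = √(4) = 2.

L[1][0] = -2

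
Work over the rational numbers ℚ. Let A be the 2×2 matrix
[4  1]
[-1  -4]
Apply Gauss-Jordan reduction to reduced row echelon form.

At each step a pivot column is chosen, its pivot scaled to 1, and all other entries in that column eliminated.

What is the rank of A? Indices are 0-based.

pivot(0,0)=4: scale R0 → (1, 1/4)
  clear (1,0): R1 −= (-1)R0 → (0, -15/4)
pivot(1,1)=-15/4: scale R1 → (0, 1)
  clear (0,1): R0 −= (1/4)R1 → (1, 0)

rank = 2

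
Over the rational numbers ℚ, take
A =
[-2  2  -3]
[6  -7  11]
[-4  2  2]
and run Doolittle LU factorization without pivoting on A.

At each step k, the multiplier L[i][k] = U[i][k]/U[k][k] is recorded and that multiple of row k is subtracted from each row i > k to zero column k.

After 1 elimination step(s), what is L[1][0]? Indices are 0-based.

[col 0] pivot -2
  R1 -= -3*R0 → (0, -1, 2)  (L[1][0] := -3)
  R2 -= 2*R0 → (0, -2, 8)  (L[2][0] := 2)

L[1][0] = -3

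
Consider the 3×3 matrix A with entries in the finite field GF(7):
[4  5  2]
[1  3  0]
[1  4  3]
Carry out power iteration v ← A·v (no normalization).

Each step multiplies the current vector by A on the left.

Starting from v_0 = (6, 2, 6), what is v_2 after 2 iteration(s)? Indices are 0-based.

v_2 = (0, 5, 1)

v_0 = (6, 2, 6).
v_1 = A·v_0 = (4, 5, 4).
v_2 = A·v_1 = (0, 5, 1).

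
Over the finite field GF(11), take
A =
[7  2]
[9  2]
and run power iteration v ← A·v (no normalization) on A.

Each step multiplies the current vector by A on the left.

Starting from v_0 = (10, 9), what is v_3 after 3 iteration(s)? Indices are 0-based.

v_3 = (8, 0)

v_0 = (10, 9).
v_1 = A·v_0 = (0, 9).
v_2 = A·v_1 = (7, 7).
v_3 = A·v_2 = (8, 0).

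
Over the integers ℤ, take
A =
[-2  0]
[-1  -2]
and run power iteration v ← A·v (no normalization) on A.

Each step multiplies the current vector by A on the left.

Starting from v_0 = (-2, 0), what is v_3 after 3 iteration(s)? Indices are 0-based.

v_3 = (16, 24)

v_0 = (-2, 0).
v_1 = A·v_0 = (4, 2).
v_2 = A·v_1 = (-8, -8).
v_3 = A·v_2 = (16, 24).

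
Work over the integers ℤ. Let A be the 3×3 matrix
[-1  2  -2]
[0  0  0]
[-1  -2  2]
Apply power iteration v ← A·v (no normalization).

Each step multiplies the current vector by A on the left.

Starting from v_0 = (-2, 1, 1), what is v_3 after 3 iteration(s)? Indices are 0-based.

v_3 = (2, 0, 10)

v_0 = (-2, 1, 1).
v_1 = A·v_0 = (2, 0, 2).
v_2 = A·v_1 = (-6, 0, 2).
v_3 = A·v_2 = (2, 0, 10).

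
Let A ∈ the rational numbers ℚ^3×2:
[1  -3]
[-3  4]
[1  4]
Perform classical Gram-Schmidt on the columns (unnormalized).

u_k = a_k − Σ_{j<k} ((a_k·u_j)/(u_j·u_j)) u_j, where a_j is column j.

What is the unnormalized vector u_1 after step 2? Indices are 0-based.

u_1 = (-2, 1, 5)

Step 1: u_0 = a_0 = (1, -3, 1).
Step 2: u_1 = a_1 − (-1)·u_0 = (-2, 1, 5).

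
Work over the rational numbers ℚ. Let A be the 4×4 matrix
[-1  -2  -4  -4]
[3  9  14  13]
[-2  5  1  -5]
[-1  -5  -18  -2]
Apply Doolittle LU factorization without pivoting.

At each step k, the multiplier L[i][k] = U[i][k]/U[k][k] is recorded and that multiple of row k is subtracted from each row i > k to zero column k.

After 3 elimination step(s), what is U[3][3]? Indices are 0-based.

[col 0] pivot -1
  R1 -= -3*R0 → (0, 3, 2, 1)  (L[1][0] := -3)
  R2 -= 2*R0 → (0, 9, 9, 3)  (L[2][0] := 2)
  R3 -= 1*R0 → (0, -3, -14, 2)  (L[3][0] := 1)
[col 1] pivot 3
  R2 -= 3*R1 → (0, 0, 3, 0)  (L[2][1] := 3)
  R3 -= -1*R1 → (0, 0, -12, 3)  (L[3][1] := -1)
[col 2] pivot 3
  R3 -= -4*R2 → (0, 0, 0, 3)  (L[3][2] := -4)

U[3][3] = 3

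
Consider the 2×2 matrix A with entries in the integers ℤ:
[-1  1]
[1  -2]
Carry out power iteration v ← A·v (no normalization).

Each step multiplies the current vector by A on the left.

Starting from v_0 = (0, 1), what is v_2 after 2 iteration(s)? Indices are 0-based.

v_2 = (-3, 5)

v_0 = (0, 1).
v_1 = A·v_0 = (1, -2).
v_2 = A·v_1 = (-3, 5).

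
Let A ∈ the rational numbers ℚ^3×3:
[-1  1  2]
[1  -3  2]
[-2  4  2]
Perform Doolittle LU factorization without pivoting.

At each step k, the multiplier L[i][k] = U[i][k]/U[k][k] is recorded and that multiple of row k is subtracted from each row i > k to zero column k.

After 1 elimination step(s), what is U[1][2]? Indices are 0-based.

U[1][2] = 4

k=0: U[0][0]=-1
  eliminate (1,0): mult=-1, new row 1: (0, -2, 4); set L[1][0]=-1
  eliminate (2,0): mult=2, new row 2: (0, 2, -2); set L[2][0]=2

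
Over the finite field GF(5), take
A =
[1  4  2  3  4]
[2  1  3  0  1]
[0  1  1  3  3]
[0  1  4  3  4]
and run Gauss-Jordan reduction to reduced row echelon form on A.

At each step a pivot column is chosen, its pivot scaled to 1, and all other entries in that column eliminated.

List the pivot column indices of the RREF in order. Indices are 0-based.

step 1: normalize row 0 (÷1) = (1, 4, 2, 3, 4)
  row 1: subtract 2×row0 = (0, 3, 4, 4, 3)
step 2: normalize row 1 (÷3) = (0, 1, 3, 3, 1)
  row 0: subtract 4×row1 = (1, 0, 0, 1, 0)
  row 2: subtract 1×row1 = (0, 0, 3, 0, 2)
  row 3: subtract 1×row1 = (0, 0, 1, 0, 3)
step 3: normalize row 2 (÷3) = (0, 0, 1, 0, 4)
  row 1: subtract 3×row2 = (0, 1, 0, 3, 4)
  row 3: subtract 1×row2 = (0, 0, 0, 0, 4)
skip col 3 (zero from row 3)
step 4: normalize row 3 (÷4) = (0, 0, 0, 0, 1)
  row 1: subtract 4×row3 = (0, 1, 0, 3, 0)
  row 2: subtract 4×row3 = (0, 0, 1, 0, 0)

pivot columns: 0, 1, 2, 4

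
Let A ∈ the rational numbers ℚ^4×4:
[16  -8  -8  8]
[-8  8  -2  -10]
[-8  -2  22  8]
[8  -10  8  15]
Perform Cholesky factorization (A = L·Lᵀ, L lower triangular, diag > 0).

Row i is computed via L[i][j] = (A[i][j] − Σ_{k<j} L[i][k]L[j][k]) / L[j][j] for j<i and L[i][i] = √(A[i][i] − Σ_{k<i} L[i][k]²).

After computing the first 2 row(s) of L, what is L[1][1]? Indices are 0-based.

Step 1: L[0][0] = √(16) = 4.
  L[1][0] = (-8) / L[0][0] = -2.
Step 2: L[1][1] = √(4) = 2.

L[1][1] = 2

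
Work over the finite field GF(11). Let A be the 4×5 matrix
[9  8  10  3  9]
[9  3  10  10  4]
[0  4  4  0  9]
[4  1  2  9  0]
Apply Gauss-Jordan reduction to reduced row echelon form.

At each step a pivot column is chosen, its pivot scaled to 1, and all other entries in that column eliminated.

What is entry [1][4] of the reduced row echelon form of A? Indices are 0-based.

M[1][4] = 2

pivot(0,0)=9: scale R0 → (1, 7, 6, 4, 1)
  clear (1,0): R1 −= (9)R0 → (0, 6, 0, 7, 6)
  clear (3,0): R3 −= (4)R0 → (0, 6, 0, 4, 7)
pivot(1,1)=6: scale R1 → (0, 1, 0, 3, 1)
  clear (0,1): R0 −= (7)R1 → (1, 0, 6, 5, 5)
  clear (2,1): R2 −= (4)R1 → (0, 0, 4, 10, 5)
  clear (3,1): R3 −= (6)R1 → (0, 0, 0, 8, 1)
pivot(2,2)=4: scale R2 → (0, 0, 1, 8, 4)
  clear (0,2): R0 −= (6)R2 → (1, 0, 0, 1, 3)
pivot(3,3)=8: scale R3 → (0, 0, 0, 1, 7)
  clear (0,3): R0 −= (1)R3 → (1, 0, 0, 0, 7)
  clear (1,3): R1 −= (3)R3 → (0, 1, 0, 0, 2)
  clear (2,3): R2 −= (8)R3 → (0, 0, 1, 0, 3)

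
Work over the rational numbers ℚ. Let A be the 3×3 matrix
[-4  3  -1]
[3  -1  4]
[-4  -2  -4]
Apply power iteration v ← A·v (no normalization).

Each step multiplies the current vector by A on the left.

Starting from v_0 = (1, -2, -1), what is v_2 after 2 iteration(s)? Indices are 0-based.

v_0 = (1, -2, -1).
v_1 = A·v_0 = (-9, 1, 4).
v_2 = A·v_1 = (35, -12, 18).

v_2 = (35, -12, 18)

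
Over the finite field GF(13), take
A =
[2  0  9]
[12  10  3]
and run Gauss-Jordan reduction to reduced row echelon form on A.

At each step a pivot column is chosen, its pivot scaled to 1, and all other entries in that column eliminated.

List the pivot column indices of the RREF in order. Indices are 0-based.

pivot columns: 0, 1

pivot(0,0)=2: scale R0 → (1, 0, 11)
  clear (1,0): R1 −= (12)R0 → (0, 10, 1)
pivot(1,1)=10: scale R1 → (0, 1, 4)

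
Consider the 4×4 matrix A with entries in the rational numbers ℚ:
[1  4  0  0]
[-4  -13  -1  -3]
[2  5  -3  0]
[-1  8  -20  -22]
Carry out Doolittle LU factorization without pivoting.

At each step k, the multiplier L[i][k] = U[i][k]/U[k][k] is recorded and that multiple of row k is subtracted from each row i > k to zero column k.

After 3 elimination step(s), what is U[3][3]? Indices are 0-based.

U[3][3] = 2

[col 0] pivot 1
  R1 -= -4*R0 → (0, 3, -1, -3)  (L[1][0] := -4)
  R2 -= 2*R0 → (0, -3, -3, 0)  (L[2][0] := 2)
  R3 -= -1*R0 → (0, 12, -20, -22)  (L[3][0] := -1)
[col 1] pivot 3
  R2 -= -1*R1 → (0, 0, -4, -3)  (L[2][1] := -1)
  R3 -= 4*R1 → (0, 0, -16, -10)  (L[3][1] := 4)
[col 2] pivot -4
  R3 -= 4*R2 → (0, 0, 0, 2)  (L[3][2] := 4)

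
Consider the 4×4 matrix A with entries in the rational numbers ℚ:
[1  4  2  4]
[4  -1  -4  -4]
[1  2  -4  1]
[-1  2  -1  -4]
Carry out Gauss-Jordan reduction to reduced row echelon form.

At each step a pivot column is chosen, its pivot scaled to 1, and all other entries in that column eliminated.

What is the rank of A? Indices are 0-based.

[1] R0 /= 1  ⇒  (1, 4, 2, 4)
     R1 -= 4·R0  ⇒  (0, -17, -12, -20)
     R2 -= 1·R0  ⇒  (0, -2, -6, -3)
     R3 -= -1·R0  ⇒  (0, 6, 1, 0)
[2] R1 /= -17  ⇒  (0, 1, 12/17, 20/17)
     R0 -= 4·R1  ⇒  (1, 0, -14/17, -12/17)
     R2 -= -2·R1  ⇒  (0, 0, -78/17, -11/17)
     R3 -= 6·R1  ⇒  (0, 0, -55/17, -120/17)
[3] R2 /= -78/17  ⇒  (0, 0, 1, 11/78)
     R0 -= -14/17·R2  ⇒  (1, 0, 0, -23/39)
     R1 -= 12/17·R2  ⇒  (0, 1, 0, 14/13)
     R3 -= -55/17·R2  ⇒  (0, 0, 0, -515/78)
[4] R3 /= -515/78  ⇒  (0, 0, 0, 1)
     R0 -= -23/39·R3  ⇒  (1, 0, 0, 0)
     R1 -= 14/13·R3  ⇒  (0, 1, 0, 0)
     R2 -= 11/78·R3  ⇒  (0, 0, 1, 0)

rank = 4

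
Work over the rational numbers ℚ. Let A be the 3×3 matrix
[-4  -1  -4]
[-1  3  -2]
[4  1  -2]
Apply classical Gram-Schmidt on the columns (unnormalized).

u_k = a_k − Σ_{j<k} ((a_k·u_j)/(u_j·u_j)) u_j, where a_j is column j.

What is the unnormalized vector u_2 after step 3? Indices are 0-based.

u_2 = (-3, 0, -3)

Step 1: u_0 = a_0 = (-4, -1, 4).
Step 2: u_1 = a_1 − (5/33)·u_0 = (-13/33, 104/33, 13/33).
Step 3: u_2 = a_2 − (10/33)·u_0 − (-7/13)·u_1 = (-3, 0, -3).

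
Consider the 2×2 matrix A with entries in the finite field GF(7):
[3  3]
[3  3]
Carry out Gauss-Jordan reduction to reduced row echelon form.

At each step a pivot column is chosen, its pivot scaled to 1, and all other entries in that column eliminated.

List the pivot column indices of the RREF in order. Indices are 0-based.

pivot columns: 0

[1] R0 /= 3  ⇒  (1, 1)
     R1 -= 3·R0  ⇒  (0, 0)
column 1 empty below row 1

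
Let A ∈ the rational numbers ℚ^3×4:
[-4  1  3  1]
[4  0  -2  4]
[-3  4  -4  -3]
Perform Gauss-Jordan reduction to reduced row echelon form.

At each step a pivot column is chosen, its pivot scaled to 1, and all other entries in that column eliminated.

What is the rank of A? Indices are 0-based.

rank = 3

[1] R0 /= -4  ⇒  (1, -1/4, -3/4, -1/4)
     R1 -= 4·R0  ⇒  (0, 1, 1, 5)
     R2 -= -3·R0  ⇒  (0, 13/4, -25/4, -15/4)
[2] R1 /= 1  ⇒  (0, 1, 1, 5)
     R0 -= -1/4·R1  ⇒  (1, 0, -1/2, 1)
     R2 -= 13/4·R1  ⇒  (0, 0, -19/2, -20)
[3] R2 /= -19/2  ⇒  (0, 0, 1, 40/19)
     R0 -= -1/2·R2  ⇒  (1, 0, 0, 39/19)
     R1 -= 1·R2  ⇒  (0, 1, 0, 55/19)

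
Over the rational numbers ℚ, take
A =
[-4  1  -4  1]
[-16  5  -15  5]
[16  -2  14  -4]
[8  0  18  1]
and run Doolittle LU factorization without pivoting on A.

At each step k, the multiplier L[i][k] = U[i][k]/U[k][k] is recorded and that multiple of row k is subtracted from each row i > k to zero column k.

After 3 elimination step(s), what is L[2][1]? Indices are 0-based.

k=0: U[0][0]=-4
  eliminate (1,0): mult=4, new row 1: (0, 1, 1, 1); set L[1][0]=4
  eliminate (2,0): mult=-4, new row 2: (0, 2, -2, 0); set L[2][0]=-4
  eliminate (3,0): mult=-2, new row 3: (0, 2, 10, 3); set L[3][0]=-2
k=1: U[1][1]=1
  eliminate (2,1): mult=2, new row 2: (0, 0, -4, -2); set L[2][1]=2
  eliminate (3,1): mult=2, new row 3: (0, 0, 8, 1); set L[3][1]=2
k=2: U[2][2]=-4
  eliminate (3,2): mult=-2, new row 3: (0, 0, 0, -3); set L[3][2]=-2

L[2][1] = 2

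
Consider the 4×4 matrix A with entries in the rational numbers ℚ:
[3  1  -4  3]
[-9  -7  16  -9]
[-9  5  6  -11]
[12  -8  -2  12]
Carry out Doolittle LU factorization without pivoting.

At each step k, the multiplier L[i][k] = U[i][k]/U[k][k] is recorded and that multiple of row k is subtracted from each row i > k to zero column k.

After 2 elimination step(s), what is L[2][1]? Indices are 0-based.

L[2][1] = -2

Step 1: pivot at (0,0) is 3.
  row1 ← row1 − (-3)·row0  ⇒  L[1][0]=-3, U row1=(0, -4, 4, 0)
  row2 ← row2 − (-3)·row0  ⇒  L[2][0]=-3, U row2=(0, 8, -6, -2)
  row3 ← row3 − (4)·row0  ⇒  L[3][0]=4, U row3=(0, -12, 14, 0)
Step 2: pivot at (1,1) is -4.
  row2 ← row2 − (-2)·row1  ⇒  L[2][1]=-2, U row2=(0, 0, 2, -2)
  row3 ← row3 − (3)·row1  ⇒  L[3][1]=3, U row3=(0, 0, 2, 0)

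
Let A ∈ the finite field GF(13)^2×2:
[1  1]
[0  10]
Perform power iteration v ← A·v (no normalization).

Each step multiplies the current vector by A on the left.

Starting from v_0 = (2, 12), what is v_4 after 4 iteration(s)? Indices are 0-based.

v_0 = (2, 12).
v_1 = A·v_0 = (1, 3).
v_2 = A·v_1 = (4, 4).
v_3 = A·v_2 = (8, 1).
v_4 = A·v_3 = (9, 10).

v_4 = (9, 10)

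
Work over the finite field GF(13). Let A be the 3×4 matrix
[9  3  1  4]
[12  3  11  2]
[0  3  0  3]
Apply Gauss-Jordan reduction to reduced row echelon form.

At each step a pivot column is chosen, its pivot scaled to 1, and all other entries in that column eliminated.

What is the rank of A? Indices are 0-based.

pivot(0,0)=9: scale R0 → (1, 9, 3, 12)
  clear (1,0): R1 −= (12)R0 → (0, 12, 1, 1)
pivot(1,1)=12: scale R1 → (0, 1, 12, 12)
  clear (0,1): R0 −= (9)R1 → (1, 0, 12, 8)
  clear (2,1): R2 −= (3)R1 → (0, 0, 3, 6)
pivot(2,2)=3: scale R2 → (0, 0, 1, 2)
  clear (0,2): R0 −= (12)R2 → (1, 0, 0, 10)
  clear (1,2): R1 −= (12)R2 → (0, 1, 0, 1)

rank = 3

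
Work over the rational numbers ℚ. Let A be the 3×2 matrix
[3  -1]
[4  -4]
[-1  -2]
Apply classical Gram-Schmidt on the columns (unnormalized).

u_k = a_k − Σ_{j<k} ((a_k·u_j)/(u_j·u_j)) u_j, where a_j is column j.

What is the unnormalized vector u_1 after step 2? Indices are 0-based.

Step 1: u_0 = a_0 = (3, 4, -1).
Step 2: u_1 = a_1 − (-17/26)·u_0 = (25/26, -18/13, -69/26).

u_1 = (25/26, -18/13, -69/26)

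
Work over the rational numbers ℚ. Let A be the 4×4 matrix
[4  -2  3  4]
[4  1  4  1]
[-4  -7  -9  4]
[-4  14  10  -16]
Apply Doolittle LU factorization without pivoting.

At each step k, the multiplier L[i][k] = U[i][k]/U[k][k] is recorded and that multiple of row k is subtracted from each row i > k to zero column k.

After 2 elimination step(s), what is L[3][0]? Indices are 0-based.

Step 1: pivot at (0,0) is 4.
  row1 ← row1 − (1)·row0  ⇒  L[1][0]=1, U row1=(0, 3, 1, -3)
  row2 ← row2 − (-1)·row0  ⇒  L[2][0]=-1, U row2=(0, -9, -6, 8)
  row3 ← row3 − (-1)·row0  ⇒  L[3][0]=-1, U row3=(0, 12, 13, -12)
Step 2: pivot at (1,1) is 3.
  row2 ← row2 − (-3)·row1  ⇒  L[2][1]=-3, U row2=(0, 0, -3, -1)
  row3 ← row3 − (4)·row1  ⇒  L[3][1]=4, U row3=(0, 0, 9, 0)

L[3][0] = -1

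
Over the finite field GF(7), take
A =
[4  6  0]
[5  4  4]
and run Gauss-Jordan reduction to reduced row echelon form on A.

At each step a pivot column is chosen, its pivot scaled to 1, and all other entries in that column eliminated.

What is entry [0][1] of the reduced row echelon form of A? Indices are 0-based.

pivot(0,0)=4: scale R0 → (1, 5, 0)
  clear (1,0): R1 −= (5)R0 → (0, 0, 4)
col 1: no nonzero at/below row 1; advance.
pivot(1,2)=4: scale R1 → (0, 0, 1)

M[0][1] = 5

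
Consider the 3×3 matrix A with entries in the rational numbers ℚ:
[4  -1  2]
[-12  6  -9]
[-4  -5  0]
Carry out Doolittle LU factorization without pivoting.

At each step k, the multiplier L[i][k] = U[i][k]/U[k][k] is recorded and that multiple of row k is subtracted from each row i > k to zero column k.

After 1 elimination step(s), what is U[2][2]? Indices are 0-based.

U[2][2] = 2

k=0: U[0][0]=4
  eliminate (1,0): mult=-3, new row 1: (0, 3, -3); set L[1][0]=-3
  eliminate (2,0): mult=-1, new row 2: (0, -6, 2); set L[2][0]=-1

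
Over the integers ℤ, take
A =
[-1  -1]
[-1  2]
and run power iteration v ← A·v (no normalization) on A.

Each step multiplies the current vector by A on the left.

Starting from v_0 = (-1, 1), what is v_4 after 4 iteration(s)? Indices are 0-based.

v_4 = (-12, 33)

v_0 = (-1, 1).
v_1 = A·v_0 = (0, 3).
v_2 = A·v_1 = (-3, 6).
v_3 = A·v_2 = (-3, 15).
v_4 = A·v_3 = (-12, 33).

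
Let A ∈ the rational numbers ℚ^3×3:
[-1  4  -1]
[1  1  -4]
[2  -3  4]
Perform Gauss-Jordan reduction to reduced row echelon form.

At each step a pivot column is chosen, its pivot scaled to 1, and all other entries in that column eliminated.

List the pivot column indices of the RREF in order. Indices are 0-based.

pivot(0,0)=-1: scale R0 → (1, -4, 1)
  clear (1,0): R1 −= (1)R0 → (0, 5, -5)
  clear (2,0): R2 −= (2)R0 → (0, 5, 2)
pivot(1,1)=5: scale R1 → (0, 1, -1)
  clear (0,1): R0 −= (-4)R1 → (1, 0, -3)
  clear (2,1): R2 −= (5)R1 → (0, 0, 7)
pivot(2,2)=7: scale R2 → (0, 0, 1)
  clear (0,2): R0 −= (-3)R2 → (1, 0, 0)
  clear (1,2): R1 −= (-1)R2 → (0, 1, 0)

pivot columns: 0, 1, 2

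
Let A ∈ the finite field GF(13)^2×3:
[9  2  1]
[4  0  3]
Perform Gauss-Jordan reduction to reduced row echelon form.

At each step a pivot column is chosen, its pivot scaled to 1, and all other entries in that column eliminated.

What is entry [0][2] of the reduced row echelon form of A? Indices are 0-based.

M[0][2] = 4

step 1: normalize row 0 (÷9) = (1, 6, 3)
  row 1: subtract 4×row0 = (0, 2, 4)
step 2: normalize row 1 (÷2) = (0, 1, 2)
  row 0: subtract 6×row1 = (1, 0, 4)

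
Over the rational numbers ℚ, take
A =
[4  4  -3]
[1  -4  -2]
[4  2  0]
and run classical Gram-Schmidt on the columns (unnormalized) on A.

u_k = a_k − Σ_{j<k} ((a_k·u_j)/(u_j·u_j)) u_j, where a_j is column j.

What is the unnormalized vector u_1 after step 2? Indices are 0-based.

Step 1: u_0 = a_0 = (4, 1, 4).
Step 2: u_1 = a_1 − (20/33)·u_0 = (52/33, -152/33, -14/33).

u_1 = (52/33, -152/33, -14/33)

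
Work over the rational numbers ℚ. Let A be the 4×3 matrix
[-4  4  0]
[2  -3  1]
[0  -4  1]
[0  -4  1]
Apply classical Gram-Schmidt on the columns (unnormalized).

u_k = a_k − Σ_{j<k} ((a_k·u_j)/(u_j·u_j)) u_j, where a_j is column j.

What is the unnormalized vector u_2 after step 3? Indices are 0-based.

Step 1: u_0 = a_0 = (-4, 2, 0, 0).
Step 2: u_1 = a_1 − (-11/10)·u_0 = (-2/5, -4/5, -4, -4).
Step 3: u_2 = a_2 − (1/10)·u_0 − (-11/41)·u_1 = (12/41, 24/41, -3/41, -3/41).

u_2 = (12/41, 24/41, -3/41, -3/41)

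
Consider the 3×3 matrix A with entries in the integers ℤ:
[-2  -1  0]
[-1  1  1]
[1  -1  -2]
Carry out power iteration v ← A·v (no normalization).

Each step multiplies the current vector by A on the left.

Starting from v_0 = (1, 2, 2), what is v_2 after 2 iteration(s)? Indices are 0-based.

v_2 = (5, 2, 3)

v_0 = (1, 2, 2).
v_1 = A·v_0 = (-4, 3, -5).
v_2 = A·v_1 = (5, 2, 3).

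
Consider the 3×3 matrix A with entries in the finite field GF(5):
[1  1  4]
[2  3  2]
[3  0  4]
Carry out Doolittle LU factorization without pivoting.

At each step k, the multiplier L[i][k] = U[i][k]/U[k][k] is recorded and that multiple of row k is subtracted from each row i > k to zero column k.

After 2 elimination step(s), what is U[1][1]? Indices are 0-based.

k=0: U[0][0]=1
  eliminate (1,0): mult=2, new row 1: (0, 1, 4); set L[1][0]=2
  eliminate (2,0): mult=3, new row 2: (0, 2, 2); set L[2][0]=3
k=1: U[1][1]=1
  eliminate (2,1): mult=2, new row 2: (0, 0, 4); set L[2][1]=2

U[1][1] = 1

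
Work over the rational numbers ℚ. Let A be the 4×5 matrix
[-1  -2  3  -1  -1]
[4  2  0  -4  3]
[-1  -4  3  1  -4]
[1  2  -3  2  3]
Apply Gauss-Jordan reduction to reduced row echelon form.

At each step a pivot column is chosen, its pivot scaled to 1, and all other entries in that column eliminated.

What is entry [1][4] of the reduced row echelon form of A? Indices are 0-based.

step 1: normalize row 0 (÷-1) = (1, 2, -3, 1, 1)
  row 1: subtract 4×row0 = (0, -6, 12, -8, -1)
  row 2: subtract -1×row0 = (0, -2, 0, 2, -3)
  row 3: subtract 1×row0 = (0, 0, 0, 1, 2)
step 2: normalize row 1 (÷-6) = (0, 1, -2, 4/3, 1/6)
  row 0: subtract 2×row1 = (1, 0, 1, -5/3, 2/3)
  row 2: subtract -2×row1 = (0, 0, -4, 14/3, -8/3)
step 3: normalize row 2 (÷-4) = (0, 0, 1, -7/6, 2/3)
  row 0: subtract 1×row2 = (1, 0, 0, -1/2, 0)
  row 1: subtract -2×row2 = (0, 1, 0, -1, 3/2)
step 4: normalize row 3 (÷1) = (0, 0, 0, 1, 2)
  row 0: subtract -1/2×row3 = (1, 0, 0, 0, 1)
  row 1: subtract -1×row3 = (0, 1, 0, 0, 7/2)
  row 2: subtract -7/6×row3 = (0, 0, 1, 0, 3)

M[1][4] = 7/2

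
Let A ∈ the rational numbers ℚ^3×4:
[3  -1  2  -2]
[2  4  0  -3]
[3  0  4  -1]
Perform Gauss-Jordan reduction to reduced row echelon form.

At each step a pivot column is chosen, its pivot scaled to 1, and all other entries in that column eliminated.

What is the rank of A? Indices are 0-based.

pivot(0,0)=3: scale R0 → (1, -1/3, 2/3, -2/3)
  clear (1,0): R1 −= (2)R0 → (0, 14/3, -4/3, -5/3)
  clear (2,0): R2 −= (3)R0 → (0, 1, 2, 1)
pivot(1,1)=14/3: scale R1 → (0, 1, -2/7, -5/14)
  clear (0,1): R0 −= (-1/3)R1 → (1, 0, 4/7, -11/14)
  clear (2,1): R2 −= (1)R1 → (0, 0, 16/7, 19/14)
pivot(2,2)=16/7: scale R2 → (0, 0, 1, 19/32)
  clear (0,2): R0 −= (4/7)R2 → (1, 0, 0, -9/8)
  clear (1,2): R1 −= (-2/7)R2 → (0, 1, 0, -3/16)

rank = 3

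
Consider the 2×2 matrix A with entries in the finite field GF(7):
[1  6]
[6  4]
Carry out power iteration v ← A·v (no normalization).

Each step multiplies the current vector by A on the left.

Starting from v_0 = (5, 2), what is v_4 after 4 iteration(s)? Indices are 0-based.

v_4 = (4, 6)

v_0 = (5, 2).
v_1 = A·v_0 = (3, 3).
v_2 = A·v_1 = (0, 2).
v_3 = A·v_2 = (5, 1).
v_4 = A·v_3 = (4, 6).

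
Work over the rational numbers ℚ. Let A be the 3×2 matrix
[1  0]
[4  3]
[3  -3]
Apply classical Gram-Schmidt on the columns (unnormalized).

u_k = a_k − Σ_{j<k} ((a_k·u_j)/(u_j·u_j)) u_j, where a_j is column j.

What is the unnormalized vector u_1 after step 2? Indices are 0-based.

Step 1: u_0 = a_0 = (1, 4, 3).
Step 2: u_1 = a_1 − (3/26)·u_0 = (-3/26, 33/13, -87/26).

u_1 = (-3/26, 33/13, -87/26)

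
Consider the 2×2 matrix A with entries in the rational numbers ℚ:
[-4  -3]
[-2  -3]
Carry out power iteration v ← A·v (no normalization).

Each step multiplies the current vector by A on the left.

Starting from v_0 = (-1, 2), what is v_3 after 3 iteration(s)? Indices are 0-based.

v_0 = (-1, 2).
v_1 = A·v_0 = (-2, -4).
v_2 = A·v_1 = (20, 16).
v_3 = A·v_2 = (-128, -88).

v_3 = (-128, -88)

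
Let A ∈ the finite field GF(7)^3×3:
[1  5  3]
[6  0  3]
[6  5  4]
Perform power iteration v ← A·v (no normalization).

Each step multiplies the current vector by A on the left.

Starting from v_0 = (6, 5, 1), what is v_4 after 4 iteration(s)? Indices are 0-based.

v_4 = (2, 0, 2)

v_0 = (6, 5, 1).
v_1 = A·v_0 = (6, 4, 2).
v_2 = A·v_1 = (4, 0, 1).
v_3 = A·v_2 = (0, 6, 0).
v_4 = A·v_3 = (2, 0, 2).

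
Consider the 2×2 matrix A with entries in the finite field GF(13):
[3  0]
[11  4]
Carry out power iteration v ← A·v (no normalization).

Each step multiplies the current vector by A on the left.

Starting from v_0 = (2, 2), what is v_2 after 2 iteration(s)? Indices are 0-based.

v_0 = (2, 2).
v_1 = A·v_0 = (6, 4).
v_2 = A·v_1 = (5, 4).

v_2 = (5, 4)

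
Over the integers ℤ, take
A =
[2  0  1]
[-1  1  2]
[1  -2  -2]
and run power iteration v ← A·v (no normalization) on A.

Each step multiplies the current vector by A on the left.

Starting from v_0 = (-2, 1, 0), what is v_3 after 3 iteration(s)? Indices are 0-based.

v_0 = (-2, 1, 0).
v_1 = A·v_0 = (-4, 3, -4).
v_2 = A·v_1 = (-12, -1, -2).
v_3 = A·v_2 = (-26, 7, -6).

v_3 = (-26, 7, -6)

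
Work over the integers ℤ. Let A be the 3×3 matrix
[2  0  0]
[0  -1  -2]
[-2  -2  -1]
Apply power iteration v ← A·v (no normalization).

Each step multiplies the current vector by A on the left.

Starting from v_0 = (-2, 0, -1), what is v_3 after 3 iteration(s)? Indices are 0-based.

v_0 = (-2, 0, -1).
v_1 = A·v_0 = (-4, 2, 5).
v_2 = A·v_1 = (-8, -12, -1).
v_3 = A·v_2 = (-16, 14, 41).

v_3 = (-16, 14, 41)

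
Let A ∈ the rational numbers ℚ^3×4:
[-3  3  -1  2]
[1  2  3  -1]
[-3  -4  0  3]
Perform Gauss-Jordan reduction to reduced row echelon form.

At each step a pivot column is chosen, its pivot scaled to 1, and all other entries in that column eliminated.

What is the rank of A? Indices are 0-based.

rank = 3

pivot(0,0)=-3: scale R0 → (1, -1, 1/3, -2/3)
  clear (1,0): R1 −= (1)R0 → (0, 3, 8/3, -1/3)
  clear (2,0): R2 −= (-3)R0 → (0, -7, 1, 1)
pivot(1,1)=3: scale R1 → (0, 1, 8/9, -1/9)
  clear (0,1): R0 −= (-1)R1 → (1, 0, 11/9, -7/9)
  clear (2,1): R2 −= (-7)R1 → (0, 0, 65/9, 2/9)
pivot(2,2)=65/9: scale R2 → (0, 0, 1, 2/65)
  clear (0,2): R0 −= (11/9)R2 → (1, 0, 0, -53/65)
  clear (1,2): R1 −= (8/9)R2 → (0, 1, 0, -9/65)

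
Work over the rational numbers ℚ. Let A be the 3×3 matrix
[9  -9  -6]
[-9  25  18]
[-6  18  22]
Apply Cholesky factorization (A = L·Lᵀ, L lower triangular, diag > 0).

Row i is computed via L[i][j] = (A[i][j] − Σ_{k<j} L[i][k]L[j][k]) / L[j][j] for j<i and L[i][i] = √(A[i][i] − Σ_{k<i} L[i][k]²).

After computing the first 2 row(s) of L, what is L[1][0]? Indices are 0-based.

Step 1: L[0][0] = √(9) = 3.
  L[1][0] = (-9) / L[0][0] = -3.
Step 2: L[1][1] = √(16) = 4.

L[1][0] = -3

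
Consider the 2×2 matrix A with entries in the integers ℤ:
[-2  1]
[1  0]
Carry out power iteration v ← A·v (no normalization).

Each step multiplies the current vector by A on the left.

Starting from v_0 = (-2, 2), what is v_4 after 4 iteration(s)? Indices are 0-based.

v_4 = (-82, 34)

v_0 = (-2, 2).
v_1 = A·v_0 = (6, -2).
v_2 = A·v_1 = (-14, 6).
v_3 = A·v_2 = (34, -14).
v_4 = A·v_3 = (-82, 34).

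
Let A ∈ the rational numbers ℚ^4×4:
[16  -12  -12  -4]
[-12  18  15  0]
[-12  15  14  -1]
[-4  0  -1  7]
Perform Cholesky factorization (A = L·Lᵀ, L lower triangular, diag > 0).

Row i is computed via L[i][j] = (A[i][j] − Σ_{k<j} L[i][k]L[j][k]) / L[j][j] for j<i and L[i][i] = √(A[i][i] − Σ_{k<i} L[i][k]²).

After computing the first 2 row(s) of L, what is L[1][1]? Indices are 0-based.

Step 1: L[0][0] = √(16) = 4.
  L[1][0] = (-12) / L[0][0] = -3.
Step 2: L[1][1] = √(9) = 3.

L[1][1] = 3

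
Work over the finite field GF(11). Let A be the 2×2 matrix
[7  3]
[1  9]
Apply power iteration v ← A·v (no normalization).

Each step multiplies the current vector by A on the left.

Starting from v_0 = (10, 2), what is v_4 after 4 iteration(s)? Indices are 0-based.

v_4 = (3, 8)

v_0 = (10, 2).
v_1 = A·v_0 = (10, 6).
v_2 = A·v_1 = (0, 9).
v_3 = A·v_2 = (5, 4).
v_4 = A·v_3 = (3, 8).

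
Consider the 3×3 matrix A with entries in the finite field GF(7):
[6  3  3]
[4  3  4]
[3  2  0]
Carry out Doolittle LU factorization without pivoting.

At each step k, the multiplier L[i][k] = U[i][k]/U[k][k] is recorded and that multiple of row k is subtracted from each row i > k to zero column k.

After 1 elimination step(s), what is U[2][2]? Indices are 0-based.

U[2][2] = 2

k=0: U[0][0]=6
  eliminate (1,0): mult=3, new row 1: (0, 1, 2); set L[1][0]=3
  eliminate (2,0): mult=4, new row 2: (0, 4, 2); set L[2][0]=4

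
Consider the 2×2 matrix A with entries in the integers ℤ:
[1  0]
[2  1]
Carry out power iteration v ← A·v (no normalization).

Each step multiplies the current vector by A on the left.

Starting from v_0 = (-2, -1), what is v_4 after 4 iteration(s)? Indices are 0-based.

v_4 = (-2, -17)

v_0 = (-2, -1).
v_1 = A·v_0 = (-2, -5).
v_2 = A·v_1 = (-2, -9).
v_3 = A·v_2 = (-2, -13).
v_4 = A·v_3 = (-2, -17).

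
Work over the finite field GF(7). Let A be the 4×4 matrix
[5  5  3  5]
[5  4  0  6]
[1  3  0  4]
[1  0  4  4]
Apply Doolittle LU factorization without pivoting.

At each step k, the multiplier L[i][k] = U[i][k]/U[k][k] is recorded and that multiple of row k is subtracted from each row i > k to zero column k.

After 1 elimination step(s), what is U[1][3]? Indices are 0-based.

U[1][3] = 1

[col 0] pivot 5
  R1 -= 1*R0 → (0, 6, 4, 1)  (L[1][0] := 1)
  R2 -= 3*R0 → (0, 2, 5, 3)  (L[2][0] := 3)
  R3 -= 3*R0 → (0, 6, 2, 3)  (L[3][0] := 3)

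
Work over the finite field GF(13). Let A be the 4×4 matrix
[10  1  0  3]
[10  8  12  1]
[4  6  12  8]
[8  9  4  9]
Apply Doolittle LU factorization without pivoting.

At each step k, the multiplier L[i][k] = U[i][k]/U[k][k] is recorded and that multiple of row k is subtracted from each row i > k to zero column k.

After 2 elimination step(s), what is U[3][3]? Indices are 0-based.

U[3][3] = 3

Step 1: pivot at (0,0) is 10.
  row1 ← row1 − (1)·row0  ⇒  L[1][0]=1, U row1=(0, 7, 12, 11)
  row2 ← row2 − (3)·row0  ⇒  L[2][0]=3, U row2=(0, 3, 12, 12)
  row3 ← row3 − (6)·row0  ⇒  L[3][0]=6, U row3=(0, 3, 4, 4)
Step 2: pivot at (1,1) is 7.
  row2 ← row2 − (6)·row1  ⇒  L[2][1]=6, U row2=(0, 0, 5, 11)
  row3 ← row3 − (6)·row1  ⇒  L[3][1]=6, U row3=(0, 0, 10, 3)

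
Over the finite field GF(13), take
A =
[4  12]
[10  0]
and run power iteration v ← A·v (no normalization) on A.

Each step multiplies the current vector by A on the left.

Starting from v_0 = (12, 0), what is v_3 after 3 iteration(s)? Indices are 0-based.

v_0 = (12, 0).
v_1 = A·v_0 = (9, 3).
v_2 = A·v_1 = (7, 12).
v_3 = A·v_2 = (3, 5).

v_3 = (3, 5)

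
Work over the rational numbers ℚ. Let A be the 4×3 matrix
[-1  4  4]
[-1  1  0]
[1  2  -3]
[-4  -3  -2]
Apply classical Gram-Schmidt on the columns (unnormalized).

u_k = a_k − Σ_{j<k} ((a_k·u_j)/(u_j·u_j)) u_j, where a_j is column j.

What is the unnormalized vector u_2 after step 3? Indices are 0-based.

u_2 = (662/489, -409/489, -1943/489, -183/163)

Step 1: u_0 = a_0 = (-1, -1, 1, -4).
Step 2: u_1 = a_1 − (9/19)·u_0 = (85/19, 28/19, 29/19, -21/19).
Step 3: u_2 = a_2 − (1/19)·u_0 − (295/489)·u_1 = (662/489, -409/489, -1943/489, -183/163).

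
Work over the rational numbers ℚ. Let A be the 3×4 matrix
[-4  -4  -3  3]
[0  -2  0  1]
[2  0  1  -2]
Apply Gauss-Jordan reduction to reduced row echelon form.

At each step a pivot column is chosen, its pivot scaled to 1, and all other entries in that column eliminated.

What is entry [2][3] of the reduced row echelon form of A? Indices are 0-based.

M[2][3] = 3

step 1: normalize row 0 (÷-4) = (1, 1, 3/4, -3/4)
  row 2: subtract 2×row0 = (0, -2, -1/2, -1/2)
step 2: normalize row 1 (÷-2) = (0, 1, 0, -1/2)
  row 0: subtract 1×row1 = (1, 0, 3/4, -1/4)
  row 2: subtract -2×row1 = (0, 0, -1/2, -3/2)
step 3: normalize row 2 (÷-1/2) = (0, 0, 1, 3)
  row 0: subtract 3/4×row2 = (1, 0, 0, -5/2)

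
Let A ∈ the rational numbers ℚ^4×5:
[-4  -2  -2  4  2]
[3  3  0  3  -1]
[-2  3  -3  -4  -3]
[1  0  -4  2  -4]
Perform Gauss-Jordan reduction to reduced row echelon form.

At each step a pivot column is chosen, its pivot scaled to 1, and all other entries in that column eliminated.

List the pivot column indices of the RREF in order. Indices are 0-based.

pivot columns: 0, 1, 2, 3

step 1: normalize row 0 (÷-4) = (1, 1/2, 1/2, -1, -1/2)
  row 1: subtract 3×row0 = (0, 3/2, -3/2, 6, 1/2)
  row 2: subtract -2×row0 = (0, 4, -2, -6, -4)
  row 3: subtract 1×row0 = (0, -1/2, -9/2, 3, -7/2)
step 2: normalize row 1 (÷3/2) = (0, 1, -1, 4, 1/3)
  row 0: subtract 1/2×row1 = (1, 0, 1, -3, -2/3)
  row 2: subtract 4×row1 = (0, 0, 2, -22, -16/3)
  row 3: subtract -1/2×row1 = (0, 0, -5, 5, -10/3)
step 3: normalize row 2 (÷2) = (0, 0, 1, -11, -8/3)
  row 0: subtract 1×row2 = (1, 0, 0, 8, 2)
  row 1: subtract -1×row2 = (0, 1, 0, -7, -7/3)
  row 3: subtract -5×row2 = (0, 0, 0, -50, -50/3)
step 4: normalize row 3 (÷-50) = (0, 0, 0, 1, 1/3)
  row 0: subtract 8×row3 = (1, 0, 0, 0, -2/3)
  row 1: subtract -7×row3 = (0, 1, 0, 0, 0)
  row 2: subtract -11×row3 = (0, 0, 1, 0, 1)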